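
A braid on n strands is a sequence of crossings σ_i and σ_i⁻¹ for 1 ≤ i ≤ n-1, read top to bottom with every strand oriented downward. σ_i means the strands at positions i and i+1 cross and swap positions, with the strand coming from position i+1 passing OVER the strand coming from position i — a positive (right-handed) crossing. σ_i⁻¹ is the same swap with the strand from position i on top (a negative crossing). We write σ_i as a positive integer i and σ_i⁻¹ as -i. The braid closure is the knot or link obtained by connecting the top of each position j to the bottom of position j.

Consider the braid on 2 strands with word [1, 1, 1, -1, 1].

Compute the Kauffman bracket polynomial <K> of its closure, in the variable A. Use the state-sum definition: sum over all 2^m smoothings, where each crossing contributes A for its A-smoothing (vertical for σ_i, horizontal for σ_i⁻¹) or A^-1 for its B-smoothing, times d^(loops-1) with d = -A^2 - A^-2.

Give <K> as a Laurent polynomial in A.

-A^5 - A^-3 + A^-7

Derivation:
First cancel adjacent σ_i σ_i⁻¹ pairs (Reidemeister II — same braid, same closure): s1 s1 s1 s1^-1 s1 → s1 s1 s1.
Braid: s1 s1 s1 on 2 strands, 3 crossings.
Writhe w = (#positive) - (#negative) = 3 - 0 = 3.
Computing the Kauffman bracket via state sum. There are 2^3 = 8 states.
For each crossing: s=0 is the vertical smoothing, s=1 horizontal. Crossing k contributes A^(sign_k * (1 - 2*s_k)); loop factor d = -A^2 - A^-2.
  state 000: A-exp=+3, loops=2, term = A^3 * d^1
  state 001: A-exp=+1, loops=1, term = A^1 * d^0
  state 010: A-exp=+1, loops=1, term = A^1 * d^0
  state 011: A-exp=-1, loops=2, term = A^-1 * d^1
  state 100: A-exp=+1, loops=1, term = A^1 * d^0
  state 101: A-exp=-1, loops=2, term = A^-1 * d^1
  state 110: A-exp=-1, loops=2, term = A^-1 * d^1
  state 111: A-exp=-3, loops=3, term = A^-3 * d^2
Collect the terms by A-exponent (count of states per loop number):
Powers of d = -A^2 - A^-2: d^2 = A^4 + 2 + A^-4.
  A^3 * (d) = -A^5 - A
  A^1 * (3) = 3*A
  A^-1 * (3*d) = -3*A - 3*A^-3
  A^-3 * (d^2) = A + 2*A^-3 + A^-7
Summing the groups: <K> = -A^5 - A^-3 + A^-7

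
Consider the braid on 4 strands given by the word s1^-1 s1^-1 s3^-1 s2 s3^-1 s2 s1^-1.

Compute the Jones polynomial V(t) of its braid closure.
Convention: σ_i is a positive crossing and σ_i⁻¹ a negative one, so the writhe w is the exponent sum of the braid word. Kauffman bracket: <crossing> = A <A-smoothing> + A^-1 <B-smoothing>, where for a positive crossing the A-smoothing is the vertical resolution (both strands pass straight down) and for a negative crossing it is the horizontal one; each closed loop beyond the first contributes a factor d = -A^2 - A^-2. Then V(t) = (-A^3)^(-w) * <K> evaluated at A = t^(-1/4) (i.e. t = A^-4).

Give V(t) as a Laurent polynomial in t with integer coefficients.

Braid: s1^-1 s1^-1 s3^-1 s2 s3^-1 s2 s1^-1 on 4 strands, 7 crossings.
Writhe w = (#positive) - (#negative) = 2 - 5 = -3.
Enumerate smoothing states for the bracket polynomial. There are 2^7 = 128 states.
For each crossing: s=0 is the vertical smoothing, s=1 horizontal. Crossing k contributes A^(sign_k * (1 - 2*s_k)); loop factor d = -A^2 - A^-2.
Tabulate the states by total A-exponent and number of loops L (A-exp: L × count):
  A^7: L=5 ×1
  A^5: L=4 ×7
  A^3: L=3 ×20, L=5 ×1
  A^1: L=2 ×27, L=4 ×8
  A^-1: L=1 ×15, L=3 ×19, L=5 ×1
  A^-3: L=2 ×17, L=4 ×4
  A^-5: L=3 ×7
  A^-7: L=4 ×1
Each group contributes A^e * Σ count * d^(L-1):
Powers of d = -A^2 - A^-2: d^2 = A^4 + 2 + A^-4; d^3 = -A^6 - 3*A^2 - 3*A^-2 - A^-6; d^4 = A^8 + 4*A^4 + 6 + 4*A^-4 + A^-8.
  A^7 * (d^4) = A^15 + 4*A^11 + 6*A^7 + 4*A^3 + A^-1
  A^5 * (7*d^3) = -7*A^11 - 21*A^7 - 21*A^3 - 7*A^-1
  A^3 * (20*d^2 + d^4) = A^11 + 24*A^7 + 46*A^3 + 24*A^-1 + A^-5
  A^1 * (27*d + 8*d^3) = -8*A^7 - 51*A^3 - 51*A^-1 - 8*A^-5
  A^-1 * (15 + 19*d^2 + d^4) = A^7 + 23*A^3 + 59*A^-1 + 23*A^-5 + A^-9
  A^-3 * (17*d + 4*d^3) = -4*A^3 - 29*A^-1 - 29*A^-5 - 4*A^-9
  A^-5 * (7*d^2) = 7*A^-1 + 14*A^-5 + 7*A^-9
  A^-7 * (d^3) = -A^-1 - 3*A^-5 - 3*A^-9 - A^-13
Summing the groups: <K> = A^15 - 2*A^11 + 2*A^7 - 3*A^3 + 3*A^-1 - 2*A^-5 + A^-9 - A^-13
Normalise by the writhe: (-A^3)^(-w) = (-A^3)^(3) = -A^9, so f(A) = -A^9 * <K> = -A^24 + 2*A^20 - 2*A^16 + 3*A^12 - 3*A^8 + 2*A^4 - 1 + A^-4.
Substitute A = t^(-1/4), i.e. A^e → t^(-e/4): V(t) = t - 1 + 2*t^-1 - 3*t^-2 + 3*t^-3 - 2*t^-4 + 2*t^-5 - t^-6

Answer: t - 1 + 2*t^-1 - 3*t^-2 + 3*t^-3 - 2*t^-4 + 2*t^-5 - t^-6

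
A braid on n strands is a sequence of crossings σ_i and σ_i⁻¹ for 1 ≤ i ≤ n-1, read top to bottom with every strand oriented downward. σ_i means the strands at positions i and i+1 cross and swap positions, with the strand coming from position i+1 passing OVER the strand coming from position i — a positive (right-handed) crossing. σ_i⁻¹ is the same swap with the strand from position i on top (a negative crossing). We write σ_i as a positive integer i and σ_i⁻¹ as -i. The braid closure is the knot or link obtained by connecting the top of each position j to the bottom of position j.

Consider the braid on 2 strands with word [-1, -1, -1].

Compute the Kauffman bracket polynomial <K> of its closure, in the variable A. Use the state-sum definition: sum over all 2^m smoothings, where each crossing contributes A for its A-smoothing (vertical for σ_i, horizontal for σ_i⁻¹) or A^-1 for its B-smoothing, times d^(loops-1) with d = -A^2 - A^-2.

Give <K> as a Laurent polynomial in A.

Braid: s1^-1 s1^-1 s1^-1 on 2 strands, 3 crossings.
Writhe w = (#positive) - (#negative) = 0 - 3 = -3.
Enumerate smoothing states for the bracket polynomial. There are 2^3 = 8 states.
Each crossing splits two ways (0=vertical, 1=horizontal). The state's weight is A^(#A-smoothings - #B-smoothings) * d^(loops - 1).
  state 000: A-exp=-3, loops=2, term = A^-3 * d^1
  state 001: A-exp=-1, loops=1, term = A^-1 * d^0
  state 010: A-exp=-1, loops=1, term = A^-1 * d^0
  state 011: A-exp=+1, loops=2, term = A^1 * d^1
  state 100: A-exp=-1, loops=1, term = A^-1 * d^0
  state 101: A-exp=+1, loops=2, term = A^1 * d^1
  state 110: A-exp=+1, loops=2, term = A^1 * d^1
  state 111: A-exp=+3, loops=3, term = A^3 * d^2
Collect the terms by A-exponent (count of states per loop number):
Powers of d = -A^2 - A^-2: d^2 = A^4 + 2 + A^-4.
  A^3 * (d^2) = A^7 + 2*A^3 + A^-1
  A^1 * (3*d) = -3*A^3 - 3*A^-1
  A^-1 * (3) = 3*A^-1
  A^-3 * (d) = -A^-1 - A^-5
Summing the groups: <K> = A^7 - A^3 - A^-5

Answer: A^7 - A^3 - A^-5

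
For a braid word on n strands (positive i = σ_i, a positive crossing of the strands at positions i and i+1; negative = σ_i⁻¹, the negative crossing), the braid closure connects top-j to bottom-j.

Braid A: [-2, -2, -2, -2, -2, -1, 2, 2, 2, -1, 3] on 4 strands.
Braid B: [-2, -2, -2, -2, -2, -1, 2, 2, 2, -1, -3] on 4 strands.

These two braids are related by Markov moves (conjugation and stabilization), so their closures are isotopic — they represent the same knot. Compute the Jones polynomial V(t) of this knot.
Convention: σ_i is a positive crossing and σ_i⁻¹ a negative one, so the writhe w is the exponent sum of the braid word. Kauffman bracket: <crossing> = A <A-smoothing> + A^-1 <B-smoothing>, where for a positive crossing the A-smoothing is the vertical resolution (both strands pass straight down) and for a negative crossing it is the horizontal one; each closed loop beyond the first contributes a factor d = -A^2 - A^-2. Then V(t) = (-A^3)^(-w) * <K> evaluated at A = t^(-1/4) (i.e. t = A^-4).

-1 + 2*t^-1 - 2*t^-2 + 4*t^-3 - 3*t^-4 + 3*t^-5 - 2*t^-6 + t^-7 - t^-8

Derivation:
Markov-equivalent braids have isotopic closures, hence identical knot invariants. Strip the Markov moves from each word to reach a common short braid β, then compute V(t) once on β.
Braid A: s2^-1 s2^-1 s2^-1 s2^-1 s2^-1 s1^-1 s2 s2 s2 s1^-1 s3 on 4 strands reduces by inverse Markov moves (closure unchanged at each step):
  Destabilize: the word has the form β·s3 where s3 occurs only as the final letter (β ∈ B_3); drop it and the last strand → 3 strands.
Reduced to β = s2^-1 s2^-1 s2^-1 s2^-1 s2^-1 s1^-1 s2 s2 s2 s1^-1 on 3 strands, 10 crossings.
Braid B: s2^-1 s2^-1 s2^-1 s2^-1 s2^-1 s1^-1 s2 s2 s2 s1^-1 s3^-1 on 4 strands reduces by inverse Markov moves (closure unchanged at each step):
  Destabilize: the word has the form β·s3^-1 where s3^-1 occurs only as the final letter (β ∈ B_3); drop it and the last strand → 3 strands.
Reduced to β = s2^-1 s2^-1 s2^-1 s2^-1 s2^-1 s1^-1 s2 s2 s2 s1^-1 on 3 strands, 10 crossings.
Both give the same β = s2^-1 s2^-1 s2^-1 s2^-1 s2^-1 s1^-1 s2 s2 s2 s1^-1 on 3 strands, so one state sum suffices:
Braid: s2^-1 s2^-1 s2^-1 s2^-1 s2^-1 s1^-1 s2 s2 s2 s1^-1 on 3 strands, 10 crossings.
Writhe w = (#positive) - (#negative) = 3 - 7 = -4.
Computing the Kauffman bracket via state sum. There are 2^10 = 1024 states.
For each crossing: s=0 is the vertical smoothing, s=1 horizontal. Crossing k contributes A^(sign_k * (1 - 2*s_k)); loop factor d = -A^2 - A^-2.
Tabulate the states by total A-exponent and number of loops L (A-exp: L × count):
  A^10: L=6 ×1
  A^8: L=5 ×10
  A^6: L=4 ×35, L=6 ×10
  A^4: L=3 ×60, L=5 ×50, L=7 ×10
  A^2: L=2 ×55, L=4 ×100, L=6 ×50, L=8 ×5
  A^0: L=1 ×25, L=3 ×101, L=5 ×100, L=7 ×25, L=9 ×1
  A^-2: L=2 ×55, L=4 ×100, L=6 ×50, L=8 ×5
  A^-4: L=1 ×6, L=3 ×54, L=5 ×50, L=7 ×10
  A^-6: L=2 ×9, L=4 ×26, L=6 ×10
  A^-8: L=3 ×5, L=5 ×5
  A^-10: L=4 ×1
Each group contributes A^e * Σ count * d^(L-1):
Powers of d = -A^2 - A^-2: d^2 = A^4 + 2 + A^-4; d^3 = -A^6 - 3*A^2 - 3*A^-2 - A^-6; d^4 = A^8 + 4*A^4 + 6 + 4*A^-4 + A^-8; d^5 = -A^10 - 5*A^6 - 10*A^2 - 10*A^-2 - 5*A^-6 - A^-10; d^6 = A^12 + 6*A^8 + 15*A^4 + 20 + 15*A^-4 + 6*A^-8 + A^-12; d^7 = -A^14 - 7*A^10 - 21*A^6 - 35*A^2 - 35*A^-2 - 21*A^-6 - 7*A^-10 - A^-14; d^8 = A^16 + 8*A^12 + 28*A^8 + 56*A^4 + 70 + 56*A^-4 + 28*A^-8 + 8*A^-12 + A^-16.
  A^10 * (d^5) = -A^20 - 5*A^16 - 10*A^12 - 10*A^8 - 5*A^4 - 1
  A^8 * (10*d^4) = 10*A^16 + 40*A^12 + 60*A^8 + 40*A^4 + 10
  A^6 * (35*d^3 + 10*d^5) = -10*A^16 - 85*A^12 - 205*A^8 - 205*A^4 - 85 - 10*A^-4
  A^4 * (60*d^2 + 50*d^4 + 10*d^6) = 10*A^16 + 110*A^12 + 410*A^8 + 620*A^4 + 410 + 110*A^-4 + 10*A^-8
  A^2 * (55*d + 100*d^3 + 50*d^5 + 5*d^7) = -5*A^16 - 85*A^12 - 455*A^8 - 1030*A^4 - 1030 - 455*A^-4 - 85*A^-8 - 5*A^-12
  A^0 * (25 + 101*d^2 + 100*d^4 + 25*d^6 + d^8) = A^16 + 33*A^12 + 278*A^8 + 932*A^4 + 1397 + 932*A^-4 + 278*A^-8 + 33*A^-12 + A^-16
  A^-2 * (55*d + 100*d^3 + 50*d^5 + 5*d^7) = -5*A^12 - 85*A^8 - 455*A^4 - 1030 - 1030*A^-4 - 455*A^-8 - 85*A^-12 - 5*A^-16
  A^-4 * (6 + 54*d^2 + 50*d^4 + 10*d^6) = 10*A^8 + 110*A^4 + 404 + 614*A^-4 + 404*A^-8 + 110*A^-12 + 10*A^-16
  A^-6 * (9*d + 26*d^3 + 10*d^5) = -10*A^4 - 76 - 187*A^-4 - 187*A^-8 - 76*A^-12 - 10*A^-16
  A^-8 * (5*d^2 + 5*d^4) = 5 + 25*A^-4 + 40*A^-8 + 25*A^-12 + 5*A^-16
  A^-10 * (d^3) = -A^-4 - 3*A^-8 - 3*A^-12 - A^-16
Summing the groups: <K> = -A^20 + A^16 - 2*A^12 + 3*A^8 - 3*A^4 + 4 - 2*A^-4 + 2*A^-8 - A^-12
Normalise by the writhe: (-A^3)^(-w) = (-A^3)^(4) = A^12, so f(A) = A^12 * <K> = -A^32 + A^28 - 2*A^24 + 3*A^20 - 3*A^16 + 4*A^12 - 2*A^8 + 2*A^4 - 1.
Substitute A = t^(-1/4), i.e. A^e → t^(-e/4): V(t) = -1 + 2*t^-1 - 2*t^-2 + 4*t^-3 - 3*t^-4 + 3*t^-5 - 2*t^-6 + t^-7 - t^-8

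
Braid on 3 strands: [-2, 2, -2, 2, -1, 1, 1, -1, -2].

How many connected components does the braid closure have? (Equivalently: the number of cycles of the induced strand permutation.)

2

Derivation:
Track the strand permutation on 3 strands, starting from identity.
  step 1: s2^-1 swaps positions 2,3 -> [1 3 2]
  step 2: s2 swaps positions 2,3 -> [1 2 3]
  step 3: s2^-1 swaps positions 2,3 -> [1 3 2]
  step 4: s2 swaps positions 2,3 -> [1 2 3]
  step 5: s1^-1 swaps positions 1,2 -> [2 1 3]
  step 6: s1 swaps positions 1,2 -> [1 2 3]
  step 7: s1 swaps positions 1,2 -> [2 1 3]
  step 8: s1^-1 swaps positions 1,2 -> [1 2 3]
  step 9: s2^-1 swaps positions 2,3 -> [1 3 2]
Final permutation (position -> original strand): [1 3 2]
Closure components = cycle count of this permutation = 2.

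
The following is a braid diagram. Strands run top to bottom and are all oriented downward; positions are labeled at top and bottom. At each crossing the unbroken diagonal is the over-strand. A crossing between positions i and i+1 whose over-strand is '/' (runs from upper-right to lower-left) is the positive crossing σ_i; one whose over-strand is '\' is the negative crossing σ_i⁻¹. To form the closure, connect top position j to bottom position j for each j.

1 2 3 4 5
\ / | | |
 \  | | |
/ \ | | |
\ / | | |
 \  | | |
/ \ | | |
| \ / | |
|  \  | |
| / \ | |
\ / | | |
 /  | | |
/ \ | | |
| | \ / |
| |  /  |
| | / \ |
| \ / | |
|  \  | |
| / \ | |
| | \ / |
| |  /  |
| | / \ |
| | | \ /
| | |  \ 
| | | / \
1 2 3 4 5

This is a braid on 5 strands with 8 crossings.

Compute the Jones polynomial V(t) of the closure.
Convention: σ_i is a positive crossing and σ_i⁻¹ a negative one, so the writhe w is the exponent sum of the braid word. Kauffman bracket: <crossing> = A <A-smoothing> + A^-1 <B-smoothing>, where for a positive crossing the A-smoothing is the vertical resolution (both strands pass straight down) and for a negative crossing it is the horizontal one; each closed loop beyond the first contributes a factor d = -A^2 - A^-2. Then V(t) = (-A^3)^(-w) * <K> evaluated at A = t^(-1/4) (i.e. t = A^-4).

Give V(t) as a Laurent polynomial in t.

Reading the diagram top to bottom ('/'-over between positions i,i+1 = s_i, '\'-over = s_i^-1): braid word = s1^-1 s1^-1 s2^-1 s1 s3 s2^-1 s3 s4^-1.
The presented braid s1^-1 s1^-1 s2^-1 s1 s3 s2^-1 s3 s4^-1 on 5 strands reduces by inverse Markov moves (closure unchanged at each step):
  Destabilize: the word has the form β·s4^-1 where s4^-1 occurs only as the final letter (β ∈ B_4); drop it and the last strand → 4 strands.
Reduced to β = s1^-1 s1^-1 s2^-1 s1 s3 s2^-1 s3 on 4 strands, 7 crossings.
Compute on β:
Braid: s1^-1 s1^-1 s2^-1 s1 s3 s2^-1 s3 on 4 strands, 7 crossings.
Writhe w = (#positive) - (#negative) = 3 - 4 = -1.
Computing the Kauffman bracket via state sum. There are 2^7 = 128 states.
For each crossing: s=0 is the vertical smoothing, s=1 horizontal. Crossing k contributes A^(sign_k * (1 - 2*s_k)); loop factor d = -A^2 - A^-2.
Tabulate the states by total A-exponent and number of loops L (A-exp: L × count):
  A^7: L=4 ×1
  A^5: L=3 ×7
  A^3: L=2 ×17, L=4 ×4
  A^1: L=1 ×14, L=3 ×20, L=5 ×1
  A^-1: L=2 ×27, L=4 ×8
  A^-3: L=1 ×5, L=3 ×15, L=5 ×1
  A^-5: L=2 ×4, L=4 ×3
  A^-7: L=3 ×1
Each group contributes A^e * Σ count * d^(L-1):
Powers of d = -A^2 - A^-2: d^2 = A^4 + 2 + A^-4; d^3 = -A^6 - 3*A^2 - 3*A^-2 - A^-6; d^4 = A^8 + 4*A^4 + 6 + 4*A^-4 + A^-8.
  A^7 * (d^3) = -A^13 - 3*A^9 - 3*A^5 - A
  A^5 * (7*d^2) = 7*A^9 + 14*A^5 + 7*A
  A^3 * (17*d + 4*d^3) = -4*A^9 - 29*A^5 - 29*A - 4*A^-3
  A^1 * (14 + 20*d^2 + d^4) = A^9 + 24*A^5 + 60*A + 24*A^-3 + A^-7
  A^-1 * (27*d + 8*d^3) = -8*A^5 - 51*A - 51*A^-3 - 8*A^-7
  A^-3 * (5 + 15*d^2 + d^4) = A^5 + 19*A + 41*A^-3 + 19*A^-7 + A^-11
  A^-5 * (4*d + 3*d^3) = -3*A - 13*A^-3 - 13*A^-7 - 3*A^-11
  A^-7 * (d^2) = A^-3 + 2*A^-7 + A^-11
Summing the groups: <K> = -A^13 + A^9 - A^5 + 2*A - 2*A^-3 + A^-7 - A^-11
Normalise by the writhe: (-A^3)^(-w) = (-A^3)^(1) = -A^3, so f(A) = -A^3 * <K> = A^16 - A^12 + A^8 - 2*A^4 + 2 - A^-4 + A^-8.
Substitute A = t^(-1/4), i.e. A^e → t^(-e/4): V(t) = t^2 - t + 2 - 2*t^-1 + t^-2 - t^-3 + t^-4

Answer: t^2 - t + 2 - 2*t^-1 + t^-2 - t^-3 + t^-4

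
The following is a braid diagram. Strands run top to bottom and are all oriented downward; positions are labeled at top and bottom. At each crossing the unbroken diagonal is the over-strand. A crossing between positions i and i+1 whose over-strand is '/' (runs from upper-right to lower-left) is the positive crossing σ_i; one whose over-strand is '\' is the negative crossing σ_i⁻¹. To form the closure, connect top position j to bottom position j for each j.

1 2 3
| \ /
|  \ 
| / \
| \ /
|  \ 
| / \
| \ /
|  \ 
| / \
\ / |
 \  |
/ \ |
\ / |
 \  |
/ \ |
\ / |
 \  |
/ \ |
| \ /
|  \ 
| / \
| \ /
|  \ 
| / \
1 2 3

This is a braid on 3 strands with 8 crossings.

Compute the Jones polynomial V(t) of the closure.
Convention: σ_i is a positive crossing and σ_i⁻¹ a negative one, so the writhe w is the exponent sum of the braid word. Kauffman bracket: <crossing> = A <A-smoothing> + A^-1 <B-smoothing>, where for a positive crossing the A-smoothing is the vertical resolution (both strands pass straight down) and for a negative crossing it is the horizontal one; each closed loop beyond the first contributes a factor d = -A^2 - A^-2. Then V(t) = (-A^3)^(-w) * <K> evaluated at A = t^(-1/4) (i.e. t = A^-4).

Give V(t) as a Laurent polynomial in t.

t^-3 + 2*t^-5 - 2*t^-6 + 2*t^-7 - 3*t^-8 + 2*t^-9 - 2*t^-10 + t^-11

Derivation:
Reading the diagram top to bottom ('/'-over between positions i,i+1 = s_i, '\'-over = s_i^-1): braid word = s2^-1 s2^-1 s2^-1 s1^-1 s1^-1 s1^-1 s2^-1 s2^-1.
Braid: s2^-1 s2^-1 s2^-1 s1^-1 s1^-1 s1^-1 s2^-1 s2^-1 on 3 strands, 8 crossings.
Writhe w = (#positive) - (#negative) = 0 - 8 = -8.
Computing the Kauffman bracket via state sum. There are 2^8 = 256 states.
For each crossing: s=0 is the vertical smoothing, s=1 horizontal. Crossing k contributes A^(sign_k * (1 - 2*s_k)); loop factor d = -A^2 - A^-2.
Tabulate the states by total A-exponent and number of loops L (A-exp: L × count):
  A^8: L=7 ×1
  A^6: L=6 ×8
  A^4: L=5 ×28
  A^2: L=4 ×55, L=6 ×1
  A^0: L=3 ×65, L=5 ×5
  A^-2: L=2 ×45, L=4 ×11
  A^-4: L=1 ×15, L=3 ×13
  A^-6: L=2 ×8
  A^-8: L=3 ×1
Each group contributes A^e * Σ count * d^(L-1):
Powers of d = -A^2 - A^-2: d^2 = A^4 + 2 + A^-4; d^3 = -A^6 - 3*A^2 - 3*A^-2 - A^-6; d^4 = A^8 + 4*A^4 + 6 + 4*A^-4 + A^-8; d^5 = -A^10 - 5*A^6 - 10*A^2 - 10*A^-2 - 5*A^-6 - A^-10; d^6 = A^12 + 6*A^8 + 15*A^4 + 20 + 15*A^-4 + 6*A^-8 + A^-12.
  A^8 * (d^6) = A^20 + 6*A^16 + 15*A^12 + 20*A^8 + 15*A^4 + 6 + A^-4
  A^6 * (8*d^5) = -8*A^16 - 40*A^12 - 80*A^8 - 80*A^4 - 40 - 8*A^-4
  A^4 * (28*d^4) = 28*A^12 + 112*A^8 + 168*A^4 + 112 + 28*A^-4
  A^2 * (55*d^3 + d^5) = -A^12 - 60*A^8 - 175*A^4 - 175 - 60*A^-4 - A^-8
  A^0 * (65*d^2 + 5*d^4) = 5*A^8 + 85*A^4 + 160 + 85*A^-4 + 5*A^-8
  A^-2 * (45*d + 11*d^3) = -11*A^4 - 78 - 78*A^-4 - 11*A^-8
  A^-4 * (15 + 13*d^2) = 13 + 41*A^-4 + 13*A^-8
  A^-6 * (8*d) = -8*A^-4 - 8*A^-8
  A^-8 * (d^2) = A^-4 + 2*A^-8 + A^-12
Summing the groups: <K> = A^20 - 2*A^16 + 2*A^12 - 3*A^8 + 2*A^4 - 2 + 2*A^-4 + A^-12
Normalise by the writhe: (-A^3)^(-w) = (-A^3)^(8) = A^24, so f(A) = A^24 * <K> = A^44 - 2*A^40 + 2*A^36 - 3*A^32 + 2*A^28 - 2*A^24 + 2*A^20 + A^12.
Substitute A = t^(-1/4), i.e. A^e → t^(-e/4): V(t) = t^-3 + 2*t^-5 - 2*t^-6 + 2*t^-7 - 3*t^-8 + 2*t^-9 - 2*t^-10 + t^-11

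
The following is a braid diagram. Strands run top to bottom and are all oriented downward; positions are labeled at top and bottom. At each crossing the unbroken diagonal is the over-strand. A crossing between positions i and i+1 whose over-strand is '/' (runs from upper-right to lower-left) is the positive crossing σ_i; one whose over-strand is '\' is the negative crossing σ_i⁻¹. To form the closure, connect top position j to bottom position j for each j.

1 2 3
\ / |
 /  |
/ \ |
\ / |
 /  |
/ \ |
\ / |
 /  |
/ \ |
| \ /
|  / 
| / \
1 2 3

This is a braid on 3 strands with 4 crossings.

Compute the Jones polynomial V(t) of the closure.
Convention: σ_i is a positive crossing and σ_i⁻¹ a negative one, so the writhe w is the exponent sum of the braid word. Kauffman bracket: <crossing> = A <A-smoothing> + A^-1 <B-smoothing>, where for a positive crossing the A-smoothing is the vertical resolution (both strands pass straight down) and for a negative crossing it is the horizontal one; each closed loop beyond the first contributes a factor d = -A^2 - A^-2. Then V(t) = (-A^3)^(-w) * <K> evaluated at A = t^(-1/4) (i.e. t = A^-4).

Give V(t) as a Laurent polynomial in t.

Reading the diagram top to bottom ('/'-over between positions i,i+1 = s_i, '\'-over = s_i^-1): braid word = s1 s1 s1 s2.
The presented braid s1 s1 s1 s2 on 3 strands reduces by inverse Markov moves (closure unchanged at each step):
  Destabilize: the word has the form β·s2 where s2 occurs only as the final letter (β ∈ B_2); drop it and the last strand → 2 strands.
Reduced to β = s1 s1 s1 on 2 strands, 3 crossings.
Compute on β:
Braid: s1 s1 s1 on 2 strands, 3 crossings.
Writhe w = (#positive) - (#negative) = 3 - 0 = 3.
Enumerate smoothing states for the bracket polynomial. There are 2^3 = 8 states.
For each crossing: s=0 is the vertical smoothing, s=1 horizontal. Crossing k contributes A^(sign_k * (1 - 2*s_k)); loop factor d = -A^2 - A^-2.
  state 000: A-exp=+3, loops=2, term = A^3 * d^1
  state 001: A-exp=+1, loops=1, term = A^1 * d^0
  state 010: A-exp=+1, loops=1, term = A^1 * d^0
  state 011: A-exp=-1, loops=2, term = A^-1 * d^1
  state 100: A-exp=+1, loops=1, term = A^1 * d^0
  state 101: A-exp=-1, loops=2, term = A^-1 * d^1
  state 110: A-exp=-1, loops=2, term = A^-1 * d^1
  state 111: A-exp=-3, loops=3, term = A^-3 * d^2
Collect the terms by A-exponent (count of states per loop number):
Powers of d = -A^2 - A^-2: d^2 = A^4 + 2 + A^-4.
  A^3 * (d) = -A^5 - A
  A^1 * (3) = 3*A
  A^-1 * (3*d) = -3*A - 3*A^-3
  A^-3 * (d^2) = A + 2*A^-3 + A^-7
Summing the groups: <K> = -A^5 - A^-3 + A^-7
Normalise by the writhe: (-A^3)^(-w) = (-A^3)^(-3) = -A^-9, so f(A) = -A^-9 * <K> = A^-4 + A^-12 - A^-16.
Substitute A = t^(-1/4), i.e. A^e → t^(-e/4): V(t) = -t^4 + t^3 + t

Answer: -t^4 + t^3 + t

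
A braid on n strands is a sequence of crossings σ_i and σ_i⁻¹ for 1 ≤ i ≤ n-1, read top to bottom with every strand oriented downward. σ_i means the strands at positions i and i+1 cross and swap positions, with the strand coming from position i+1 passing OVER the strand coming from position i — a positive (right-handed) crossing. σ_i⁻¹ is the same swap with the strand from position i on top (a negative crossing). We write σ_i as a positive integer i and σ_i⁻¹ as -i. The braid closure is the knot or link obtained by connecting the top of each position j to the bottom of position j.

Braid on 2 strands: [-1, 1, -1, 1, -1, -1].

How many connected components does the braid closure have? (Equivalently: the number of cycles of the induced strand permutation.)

2

Derivation:
Track the strand permutation on 2 strands, starting from identity.
  step 1: s1^-1 swaps positions 1,2 -> [2 1]
  step 2: s1 swaps positions 1,2 -> [1 2]
  step 3: s1^-1 swaps positions 1,2 -> [2 1]
  step 4: s1 swaps positions 1,2 -> [1 2]
  step 5: s1^-1 swaps positions 1,2 -> [2 1]
  step 6: s1^-1 swaps positions 1,2 -> [1 2]
Final permutation (position -> original strand): [1 2]
Closure components = cycle count of this permutation = 2.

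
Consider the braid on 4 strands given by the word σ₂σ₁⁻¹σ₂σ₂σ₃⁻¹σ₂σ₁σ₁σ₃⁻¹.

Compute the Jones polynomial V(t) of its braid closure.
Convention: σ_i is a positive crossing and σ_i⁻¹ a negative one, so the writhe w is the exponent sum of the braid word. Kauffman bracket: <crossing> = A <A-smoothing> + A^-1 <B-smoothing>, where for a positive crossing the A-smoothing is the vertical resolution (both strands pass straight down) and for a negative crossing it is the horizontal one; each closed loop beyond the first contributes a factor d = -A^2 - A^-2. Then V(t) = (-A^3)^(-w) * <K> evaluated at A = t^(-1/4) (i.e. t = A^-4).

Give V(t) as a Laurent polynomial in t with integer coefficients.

Braid: s2 s1^-1 s2 s2 s3^-1 s2 s1 s1 s3^-1 on 4 strands, 9 crossings.
Writhe w = (#positive) - (#negative) = 6 - 3 = 3.
Enumerate smoothing states for the bracket polynomial. There are 2^9 = 512 states.
For each crossing: s=0 is the vertical smoothing, s=1 horizontal. Crossing k contributes A^(sign_k * (1 - 2*s_k)); loop factor d = -A^2 - A^-2.
Tabulate the states by total A-exponent and number of loops L (A-exp: L × count):
  A^9: L=3 ×1
  A^7: L=2 ×6, L=4 ×3
  A^5: L=1 ×11, L=3 ×24, L=5 ×1
  A^3: L=2 ×68, L=4 ×16
  A^1: L=1 ×38, L=3 ×85, L=5 ×3
  A^-1: L=2 ×77, L=4 ×49
  A^-3: L=3 ×69, L=5 ×15
  A^-5: L=4 ×34, L=6 ×2
  A^-7: L=5 ×9
  A^-9: L=6 ×1
Each group contributes A^e * Σ count * d^(L-1):
Powers of d = -A^2 - A^-2: d^2 = A^4 + 2 + A^-4; d^3 = -A^6 - 3*A^2 - 3*A^-2 - A^-6; d^4 = A^8 + 4*A^4 + 6 + 4*A^-4 + A^-8; d^5 = -A^10 - 5*A^6 - 10*A^2 - 10*A^-2 - 5*A^-6 - A^-10.
  A^9 * (d^2) = A^13 + 2*A^9 + A^5
  A^7 * (6*d + 3*d^3) = -3*A^13 - 15*A^9 - 15*A^5 - 3*A
  A^5 * (11 + 24*d^2 + d^4) = A^13 + 28*A^9 + 65*A^5 + 28*A + A^-3
  A^3 * (68*d + 16*d^3) = -16*A^9 - 116*A^5 - 116*A - 16*A^-3
  A^1 * (38 + 85*d^2 + 3*d^4) = 3*A^9 + 97*A^5 + 226*A + 97*A^-3 + 3*A^-7
  A^-1 * (77*d + 49*d^3) = -49*A^5 - 224*A - 224*A^-3 - 49*A^-7
  A^-3 * (69*d^2 + 15*d^4) = 15*A^5 + 129*A + 228*A^-3 + 129*A^-7 + 15*A^-11
  A^-5 * (34*d^3 + 2*d^5) = -2*A^5 - 44*A - 122*A^-3 - 122*A^-7 - 44*A^-11 - 2*A^-15
  A^-7 * (9*d^4) = 9*A + 36*A^-3 + 54*A^-7 + 36*A^-11 + 9*A^-15
  A^-9 * (d^5) = -A - 5*A^-3 - 10*A^-7 - 10*A^-11 - 5*A^-15 - A^-19
Summing the groups: <K> = -A^13 + 2*A^9 - 4*A^5 + 4*A - 5*A^-3 + 5*A^-7 - 3*A^-11 + 2*A^-15 - A^-19
Normalise by the writhe: (-A^3)^(-w) = (-A^3)^(-3) = -A^-9, so f(A) = -A^-9 * <K> = A^4 - 2 + 4*A^-4 - 4*A^-8 + 5*A^-12 - 5*A^-16 + 3*A^-20 - 2*A^-24 + A^-28.
Substitute A = t^(-1/4), i.e. A^e → t^(-e/4): V(t) = t^7 - 2*t^6 + 3*t^5 - 5*t^4 + 5*t^3 - 4*t^2 + 4*t - 2 + t^-1

Answer: t^7 - 2*t^6 + 3*t^5 - 5*t^4 + 5*t^3 - 4*t^2 + 4*t - 2 + t^-1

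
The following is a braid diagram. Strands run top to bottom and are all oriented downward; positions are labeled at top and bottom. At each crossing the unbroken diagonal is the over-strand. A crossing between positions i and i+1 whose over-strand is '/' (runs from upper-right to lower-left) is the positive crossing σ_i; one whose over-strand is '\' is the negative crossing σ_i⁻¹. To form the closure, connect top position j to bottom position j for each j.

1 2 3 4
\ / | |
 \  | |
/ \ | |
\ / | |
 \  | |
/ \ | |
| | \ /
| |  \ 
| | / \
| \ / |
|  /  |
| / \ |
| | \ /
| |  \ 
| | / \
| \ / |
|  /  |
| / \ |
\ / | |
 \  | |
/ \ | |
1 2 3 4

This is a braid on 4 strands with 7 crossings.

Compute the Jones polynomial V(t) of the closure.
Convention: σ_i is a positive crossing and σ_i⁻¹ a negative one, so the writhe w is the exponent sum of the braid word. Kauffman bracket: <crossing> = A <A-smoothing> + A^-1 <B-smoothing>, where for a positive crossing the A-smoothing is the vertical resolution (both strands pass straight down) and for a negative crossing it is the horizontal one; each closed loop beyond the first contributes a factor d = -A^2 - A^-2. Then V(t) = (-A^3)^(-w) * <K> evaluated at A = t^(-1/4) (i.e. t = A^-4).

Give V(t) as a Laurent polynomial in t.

Reading the diagram top to bottom ('/'-over between positions i,i+1 = s_i, '\'-over = s_i^-1): braid word = s1^-1 s1^-1 s3^-1 s2 s3^-1 s2 s1^-1.
Braid: s1^-1 s1^-1 s3^-1 s2 s3^-1 s2 s1^-1 on 4 strands, 7 crossings.
Writhe w = (#positive) - (#negative) = 2 - 5 = -3.
State-sum expansion of <K>. There are 2^7 = 128 states.
Each crossing splits two ways (0=vertical, 1=horizontal). The state's weight is A^(#A-smoothings - #B-smoothings) * d^(loops - 1).
Tabulate the states by total A-exponent and number of loops L (A-exp: L × count):
  A^7: L=5 ×1
  A^5: L=4 ×7
  A^3: L=3 ×20, L=5 ×1
  A^1: L=2 ×27, L=4 ×8
  A^-1: L=1 ×15, L=3 ×19, L=5 ×1
  A^-3: L=2 ×17, L=4 ×4
  A^-5: L=3 ×7
  A^-7: L=4 ×1
Each group contributes A^e * Σ count * d^(L-1):
Powers of d = -A^2 - A^-2: d^2 = A^4 + 2 + A^-4; d^3 = -A^6 - 3*A^2 - 3*A^-2 - A^-6; d^4 = A^8 + 4*A^4 + 6 + 4*A^-4 + A^-8.
  A^7 * (d^4) = A^15 + 4*A^11 + 6*A^7 + 4*A^3 + A^-1
  A^5 * (7*d^3) = -7*A^11 - 21*A^7 - 21*A^3 - 7*A^-1
  A^3 * (20*d^2 + d^4) = A^11 + 24*A^7 + 46*A^3 + 24*A^-1 + A^-5
  A^1 * (27*d + 8*d^3) = -8*A^7 - 51*A^3 - 51*A^-1 - 8*A^-5
  A^-1 * (15 + 19*d^2 + d^4) = A^7 + 23*A^3 + 59*A^-1 + 23*A^-5 + A^-9
  A^-3 * (17*d + 4*d^3) = -4*A^3 - 29*A^-1 - 29*A^-5 - 4*A^-9
  A^-5 * (7*d^2) = 7*A^-1 + 14*A^-5 + 7*A^-9
  A^-7 * (d^3) = -A^-1 - 3*A^-5 - 3*A^-9 - A^-13
Summing the groups: <K> = A^15 - 2*A^11 + 2*A^7 - 3*A^3 + 3*A^-1 - 2*A^-5 + A^-9 - A^-13
Normalise by the writhe: (-A^3)^(-w) = (-A^3)^(3) = -A^9, so f(A) = -A^9 * <K> = -A^24 + 2*A^20 - 2*A^16 + 3*A^12 - 3*A^8 + 2*A^4 - 1 + A^-4.
Substitute A = t^(-1/4), i.e. A^e → t^(-e/4): V(t) = t - 1 + 2*t^-1 - 3*t^-2 + 3*t^-3 - 2*t^-4 + 2*t^-5 - t^-6

Answer: t - 1 + 2*t^-1 - 3*t^-2 + 3*t^-3 - 2*t^-4 + 2*t^-5 - t^-6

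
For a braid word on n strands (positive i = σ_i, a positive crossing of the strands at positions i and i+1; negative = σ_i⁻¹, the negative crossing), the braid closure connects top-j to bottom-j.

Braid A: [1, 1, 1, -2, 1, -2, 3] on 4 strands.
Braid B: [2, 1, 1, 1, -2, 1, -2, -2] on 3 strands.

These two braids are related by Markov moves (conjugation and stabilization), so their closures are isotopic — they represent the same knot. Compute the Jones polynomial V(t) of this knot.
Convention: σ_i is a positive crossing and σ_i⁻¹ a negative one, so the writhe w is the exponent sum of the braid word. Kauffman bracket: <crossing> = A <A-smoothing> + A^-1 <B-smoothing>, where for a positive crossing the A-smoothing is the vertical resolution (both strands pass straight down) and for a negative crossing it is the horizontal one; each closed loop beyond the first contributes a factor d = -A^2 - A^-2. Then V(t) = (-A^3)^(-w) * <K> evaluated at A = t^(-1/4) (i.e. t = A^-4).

t^5 - 2*t^4 + 2*t^3 - 2*t^2 + 2*t - 1 + t^-1

Derivation:
Markov-equivalent braids have isotopic closures, hence identical knot invariants. Strip the Markov moves from each word to reach a common short braid β, then compute V(t) once on β.
Braid A: s1 s1 s1 s2^-1 s1 s2^-1 s3 on 4 strands reduces by inverse Markov moves (closure unchanged at each step):
  Destabilize: the word has the form β·s3 where s3 occurs only as the final letter (β ∈ B_3); drop it and the last strand → 3 strands.
Reduced to β = s1 s1 s1 s2^-1 s1 s2^-1 on 3 strands, 6 crossings.
Braid B: s2 s1 s1 s1 s2^-1 s1 s2^-1 s2^-1 on 3 strands reduces by inverse Markov moves (closure unchanged at each step):
  Deconjugate: the word is γ·β·γ⁻¹ with γ = s2 (prefix) and γ⁻¹ = s2^-1 (suffix); strip both.
Reduced to β = s1 s1 s1 s2^-1 s1 s2^-1 on 3 strands, 6 crossings.
Both give the same β = s1 s1 s1 s2^-1 s1 s2^-1 on 3 strands, so one state sum suffices:
Braid: s1 s1 s1 s2^-1 s1 s2^-1 on 3 strands, 6 crossings.
Writhe w = (#positive) - (#negative) = 4 - 2 = 2.
State-sum expansion of <K>. There are 2^6 = 64 states.
Smooth each crossing (0=||, 1=⌣⌢); contribution A^(Σ sign_k(1-2s_k)) * d^(L-1).
Tabulate the states by total A-exponent and number of loops L (A-exp: L × count):
  A^6: L=3 ×1
  A^4: L=2 ×6
  A^2: L=1 ×11, L=3 ×4
  A^0: L=2 ×19, L=4 ×1
  A^-2: L=3 ×15
  A^-4: L=4 ×6
  A^-6: L=5 ×1
Each group contributes A^e * Σ count * d^(L-1):
Powers of d = -A^2 - A^-2: d^2 = A^4 + 2 + A^-4; d^3 = -A^6 - 3*A^2 - 3*A^-2 - A^-6; d^4 = A^8 + 4*A^4 + 6 + 4*A^-4 + A^-8.
  A^6 * (d^2) = A^10 + 2*A^6 + A^2
  A^4 * (6*d) = -6*A^6 - 6*A^2
  A^2 * (11 + 4*d^2) = 4*A^6 + 19*A^2 + 4*A^-2
  A^0 * (19*d + d^3) = -A^6 - 22*A^2 - 22*A^-2 - A^-6
  A^-2 * (15*d^2) = 15*A^2 + 30*A^-2 + 15*A^-6
  A^-4 * (6*d^3) = -6*A^2 - 18*A^-2 - 18*A^-6 - 6*A^-10
  A^-6 * (d^4) = A^2 + 4*A^-2 + 6*A^-6 + 4*A^-10 + A^-14
Summing the groups: <K> = A^10 - A^6 + 2*A^2 - 2*A^-2 + 2*A^-6 - 2*A^-10 + A^-14
Normalise by the writhe: (-A^3)^(-w) = (-A^3)^(-2) = A^-6, so f(A) = A^-6 * <K> = A^4 - 1 + 2*A^-4 - 2*A^-8 + 2*A^-12 - 2*A^-16 + A^-20.
Substitute A = t^(-1/4), i.e. A^e → t^(-e/4): V(t) = t^5 - 2*t^4 + 2*t^3 - 2*t^2 + 2*t - 1 + t^-1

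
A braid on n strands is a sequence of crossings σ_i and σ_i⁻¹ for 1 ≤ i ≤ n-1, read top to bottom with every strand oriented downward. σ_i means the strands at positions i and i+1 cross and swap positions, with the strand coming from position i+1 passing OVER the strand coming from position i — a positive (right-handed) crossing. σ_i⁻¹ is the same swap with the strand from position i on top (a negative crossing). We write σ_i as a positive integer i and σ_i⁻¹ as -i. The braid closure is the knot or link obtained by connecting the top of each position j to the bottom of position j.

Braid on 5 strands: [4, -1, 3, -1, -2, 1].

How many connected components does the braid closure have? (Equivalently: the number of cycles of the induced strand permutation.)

Track the strand permutation on 5 strands, starting from identity.
  step 1: s4 swaps positions 4,5 -> [1 2 3 5 4]
  step 2: s1^-1 swaps positions 1,2 -> [2 1 3 5 4]
  step 3: s3 swaps positions 3,4 -> [2 1 5 3 4]
  step 4: s1^-1 swaps positions 1,2 -> [1 2 5 3 4]
  step 5: s2^-1 swaps positions 2,3 -> [1 5 2 3 4]
  step 6: s1 swaps positions 1,2 -> [5 1 2 3 4]
Final permutation (position -> original strand): [5 1 2 3 4]
Closure components = cycle count of this permutation = 1.

Answer: 1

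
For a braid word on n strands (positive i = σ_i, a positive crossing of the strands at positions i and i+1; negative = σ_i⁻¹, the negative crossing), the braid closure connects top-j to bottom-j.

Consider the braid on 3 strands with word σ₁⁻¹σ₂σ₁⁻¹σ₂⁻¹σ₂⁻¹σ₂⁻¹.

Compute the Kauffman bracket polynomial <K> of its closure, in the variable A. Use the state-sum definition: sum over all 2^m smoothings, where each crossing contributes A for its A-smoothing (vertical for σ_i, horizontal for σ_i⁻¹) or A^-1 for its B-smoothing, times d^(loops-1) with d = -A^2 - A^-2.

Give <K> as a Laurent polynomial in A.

-A^12 + A^8 - A^4 + 2 - A^-4 + A^-8

Derivation:
Braid: s1^-1 s2 s1^-1 s2^-1 s2^-1 s2^-1 on 3 strands, 6 crossings.
Writhe w = (#positive) - (#negative) = 1 - 5 = -4.
State-sum expansion of <K>. There are 2^6 = 64 states.
For each crossing: s=0 is the vertical smoothing, s=1 horizontal. Crossing k contributes A^(sign_k * (1 - 2*s_k)); loop factor d = -A^2 - A^-2.
Tabulate the states by total A-exponent and number of loops L (A-exp: L × count):
  A^6: L=4 ×1
  A^4: L=3 ×6
  A^2: L=2 ×12, L=4 ×3
  A^0: L=1 ×9, L=3 ×10, L=5 ×1
  A^-2: L=2 ×12, L=4 ×3
  A^-4: L=1 ×2, L=3 ×4
  A^-6: L=2 ×1
Each group contributes A^e * Σ count * d^(L-1):
Powers of d = -A^2 - A^-2: d^2 = A^4 + 2 + A^-4; d^3 = -A^6 - 3*A^2 - 3*A^-2 - A^-6; d^4 = A^8 + 4*A^4 + 6 + 4*A^-4 + A^-8.
  A^6 * (d^3) = -A^12 - 3*A^8 - 3*A^4 - 1
  A^4 * (6*d^2) = 6*A^8 + 12*A^4 + 6
  A^2 * (12*d + 3*d^3) = -3*A^8 - 21*A^4 - 21 - 3*A^-4
  A^0 * (9 + 10*d^2 + d^4) = A^8 + 14*A^4 + 35 + 14*A^-4 + A^-8
  A^-2 * (12*d + 3*d^3) = -3*A^4 - 21 - 21*A^-4 - 3*A^-8
  A^-4 * (2 + 4*d^2) = 4 + 10*A^-4 + 4*A^-8
  A^-6 * (d) = -A^-4 - A^-8
Summing the groups: <K> = -A^12 + A^8 - A^4 + 2 - A^-4 + A^-8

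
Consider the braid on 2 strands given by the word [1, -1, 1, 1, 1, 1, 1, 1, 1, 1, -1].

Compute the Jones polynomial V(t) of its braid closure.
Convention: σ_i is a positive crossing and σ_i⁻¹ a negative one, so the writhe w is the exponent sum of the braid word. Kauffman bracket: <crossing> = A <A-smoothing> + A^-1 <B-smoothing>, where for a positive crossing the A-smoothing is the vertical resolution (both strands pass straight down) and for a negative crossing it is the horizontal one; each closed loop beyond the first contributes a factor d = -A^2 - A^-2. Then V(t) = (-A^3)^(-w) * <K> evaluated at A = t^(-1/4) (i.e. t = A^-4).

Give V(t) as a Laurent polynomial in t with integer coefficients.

The presented braid s1 s1^-1 s1 s1 s1 s1 s1 s1 s1 s1 s1^-1 on 2 strands reduces by inverse Markov moves (closure unchanged at each step):
  Deconjugate: the word is γ·β·γ⁻¹ with γ = s1 s1^-1 (prefix) and γ⁻¹ = s1 s1^-1 (suffix); strip both.
Reduced to β = s1 s1 s1 s1 s1 s1 s1 on 2 strands, 7 crossings.
Compute on β:
Braid: s1 s1 s1 s1 s1 s1 s1 on 2 strands, 7 crossings.
Writhe w = (#positive) - (#negative) = 7 - 0 = 7.
State-sum expansion of <K>. There are 2^7 = 128 states.
Each crossing splits two ways (0=vertical, 1=horizontal). The state's weight is A^(#A-smoothings - #B-smoothings) * d^(loops - 1).
Tabulate the states by total A-exponent and number of loops L (A-exp: L × count):
  A^7: L=2 ×1
  A^5: L=1 ×7
  A^3: L=2 ×21
  A^1: L=3 ×35
  A^-1: L=4 ×35
  A^-3: L=5 ×21
  A^-5: L=6 ×7
  A^-7: L=7 ×1
Each group contributes A^e * Σ count * d^(L-1):
Powers of d = -A^2 - A^-2: d^2 = A^4 + 2 + A^-4; d^3 = -A^6 - 3*A^2 - 3*A^-2 - A^-6; d^4 = A^8 + 4*A^4 + 6 + 4*A^-4 + A^-8; d^5 = -A^10 - 5*A^6 - 10*A^2 - 10*A^-2 - 5*A^-6 - A^-10; d^6 = A^12 + 6*A^8 + 15*A^4 + 20 + 15*A^-4 + 6*A^-8 + A^-12.
  A^7 * (d) = -A^9 - A^5
  A^5 * (7) = 7*A^5
  A^3 * (21*d) = -21*A^5 - 21*A
  A^1 * (35*d^2) = 35*A^5 + 70*A + 35*A^-3
  A^-1 * (35*d^3) = -35*A^5 - 105*A - 105*A^-3 - 35*A^-7
  A^-3 * (21*d^4) = 21*A^5 + 84*A + 126*A^-3 + 84*A^-7 + 21*A^-11
  A^-5 * (7*d^5) = -7*A^5 - 35*A - 70*A^-3 - 70*A^-7 - 35*A^-11 - 7*A^-15
  A^-7 * (d^6) = A^5 + 6*A + 15*A^-3 + 20*A^-7 + 15*A^-11 + 6*A^-15 + A^-19
Summing the groups: <K> = -A^9 - A + A^-3 - A^-7 + A^-11 - A^-15 + A^-19
Normalise by the writhe: (-A^3)^(-w) = (-A^3)^(-7) = -A^-21, so f(A) = -A^-21 * <K> = A^-12 + A^-20 - A^-24 + A^-28 - A^-32 + A^-36 - A^-40.
Substitute A = t^(-1/4), i.e. A^e → t^(-e/4): V(t) = -t^10 + t^9 - t^8 + t^7 - t^6 + t^5 + t^3

Answer: -t^10 + t^9 - t^8 + t^7 - t^6 + t^5 + t^3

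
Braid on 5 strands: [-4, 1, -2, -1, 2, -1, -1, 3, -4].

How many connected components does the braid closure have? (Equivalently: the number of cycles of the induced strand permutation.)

2

Derivation:
Track the strand permutation on 5 strands, starting from identity.
  step 1: s4^-1 swaps positions 4,5 -> [1 2 3 5 4]
  step 2: s1 swaps positions 1,2 -> [2 1 3 5 4]
  step 3: s2^-1 swaps positions 2,3 -> [2 3 1 5 4]
  step 4: s1^-1 swaps positions 1,2 -> [3 2 1 5 4]
  step 5: s2 swaps positions 2,3 -> [3 1 2 5 4]
  step 6: s1^-1 swaps positions 1,2 -> [1 3 2 5 4]
  step 7: s1^-1 swaps positions 1,2 -> [3 1 2 5 4]
  step 8: s3 swaps positions 3,4 -> [3 1 5 2 4]
  step 9: s4^-1 swaps positions 4,5 -> [3 1 5 4 2]
Final permutation (position -> original strand): [3 1 5 4 2]
Closure components = cycle count of this permutation = 2.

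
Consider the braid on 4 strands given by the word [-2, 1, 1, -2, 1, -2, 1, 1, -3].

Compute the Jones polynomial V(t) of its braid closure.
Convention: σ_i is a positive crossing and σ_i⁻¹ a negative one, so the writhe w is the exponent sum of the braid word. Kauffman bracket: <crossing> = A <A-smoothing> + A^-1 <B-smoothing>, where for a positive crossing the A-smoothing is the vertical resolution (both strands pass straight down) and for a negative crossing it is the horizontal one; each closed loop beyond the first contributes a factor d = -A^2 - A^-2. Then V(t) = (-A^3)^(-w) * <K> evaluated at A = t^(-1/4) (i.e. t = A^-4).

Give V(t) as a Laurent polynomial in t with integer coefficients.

-t^6 + 3*t^5 - 5*t^4 + 6*t^3 - 6*t^2 + 6*t - 4 + 3*t^-1 - t^-2

Derivation:
The presented braid s2^-1 s1 s1 s2^-1 s1 s2^-1 s1 s1 s3^-1 on 4 strands reduces by inverse Markov moves (closure unchanged at each step):
  Destabilize: the word has the form β·s3^-1 where s3^-1 occurs only as the final letter (β ∈ B_3); drop it and the last strand → 3 strands.
Reduced to β = s2^-1 s1 s1 s2^-1 s1 s2^-1 s1 s1 on 3 strands, 8 crossings.
Compute on β:
Braid: s2^-1 s1 s1 s2^-1 s1 s2^-1 s1 s1 on 3 strands, 8 crossings.
Writhe w = (#positive) - (#negative) = 5 - 3 = 2.
Computing the Kauffman bracket via state sum. There are 2^8 = 256 states.
Each crossing splits two ways (0=vertical, 1=horizontal). The state's weight is A^(#A-smoothings - #B-smoothings) * d^(loops - 1).
Tabulate the states by total A-exponent and number of loops L (A-exp: L × count):
  A^8: L=4 ×1
  A^6: L=3 ×8
  A^4: L=2 ×26, L=4 ×2
  A^2: L=1 ×35, L=3 ×21
  A^0: L=2 ×63, L=4 ×7
  A^-2: L=3 ×55, L=5 ×1
  A^-4: L=4 ×28
  A^-6: L=5 ×8
  A^-8: L=6 ×1
Each group contributes A^e * Σ count * d^(L-1):
Powers of d = -A^2 - A^-2: d^2 = A^4 + 2 + A^-4; d^3 = -A^6 - 3*A^2 - 3*A^-2 - A^-6; d^4 = A^8 + 4*A^4 + 6 + 4*A^-4 + A^-8; d^5 = -A^10 - 5*A^6 - 10*A^2 - 10*A^-2 - 5*A^-6 - A^-10.
  A^8 * (d^3) = -A^14 - 3*A^10 - 3*A^6 - A^2
  A^6 * (8*d^2) = 8*A^10 + 16*A^6 + 8*A^2
  A^4 * (26*d + 2*d^3) = -2*A^10 - 32*A^6 - 32*A^2 - 2*A^-2
  A^2 * (35 + 21*d^2) = 21*A^6 + 77*A^2 + 21*A^-2
  A^0 * (63*d + 7*d^3) = -7*A^6 - 84*A^2 - 84*A^-2 - 7*A^-6
  A^-2 * (55*d^2 + d^4) = A^6 + 59*A^2 + 116*A^-2 + 59*A^-6 + A^-10
  A^-4 * (28*d^3) = -28*A^2 - 84*A^-2 - 84*A^-6 - 28*A^-10
  A^-6 * (8*d^4) = 8*A^2 + 32*A^-2 + 48*A^-6 + 32*A^-10 + 8*A^-14
  A^-8 * (d^5) = -A^2 - 5*A^-2 - 10*A^-6 - 10*A^-10 - 5*A^-14 - A^-18
Summing the groups: <K> = -A^14 + 3*A^10 - 4*A^6 + 6*A^2 - 6*A^-2 + 6*A^-6 - 5*A^-10 + 3*A^-14 - A^-18
Normalise by the writhe: (-A^3)^(-w) = (-A^3)^(-2) = A^-6, so f(A) = A^-6 * <K> = -A^8 + 3*A^4 - 4 + 6*A^-4 - 6*A^-8 + 6*A^-12 - 5*A^-16 + 3*A^-20 - A^-24.
Substitute A = t^(-1/4), i.e. A^e → t^(-e/4): V(t) = -t^6 + 3*t^5 - 5*t^4 + 6*t^3 - 6*t^2 + 6*t - 4 + 3*t^-1 - t^-2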